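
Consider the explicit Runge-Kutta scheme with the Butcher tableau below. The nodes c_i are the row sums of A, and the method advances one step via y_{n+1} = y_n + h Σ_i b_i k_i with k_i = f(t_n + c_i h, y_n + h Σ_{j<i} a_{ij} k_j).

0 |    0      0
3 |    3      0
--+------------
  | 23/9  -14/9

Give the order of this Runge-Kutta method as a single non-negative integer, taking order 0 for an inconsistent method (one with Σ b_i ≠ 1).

1

b = (23/9, -14/9)
c = (0, 3)
Σ b_i: 23/9·1 + (-14/9)·1 = 1 ✓
b·c: (-14/9)·3 = -14/3 ≠ 1/2 ⇒ order 1.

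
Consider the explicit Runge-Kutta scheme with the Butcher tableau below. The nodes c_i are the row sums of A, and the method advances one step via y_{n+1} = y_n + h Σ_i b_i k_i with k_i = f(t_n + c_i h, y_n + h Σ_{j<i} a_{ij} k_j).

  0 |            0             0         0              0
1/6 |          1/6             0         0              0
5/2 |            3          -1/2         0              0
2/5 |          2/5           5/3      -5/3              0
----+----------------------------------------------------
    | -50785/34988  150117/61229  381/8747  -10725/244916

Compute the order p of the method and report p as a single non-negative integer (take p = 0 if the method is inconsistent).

3

b = (-50785/34988, 150117/61229, 381/8747, -10725/244916)
c = (0, 1/6, 5/2, 2/5)
Ac = (0, 0, -1/12, -35/9)
Σ b_i: (-50785/34988)·1 + 150117/61229·1 + 381/8747·1 + (-10725/244916)·1 = 1 ✓
b·c: 150117/61229·1/6 + 381/8747·5/2 + (-10725/244916)·2/5 = 1/2 ✓
b·c²: 150117/61229·1/36 + 381/8747·25/4 + (-10725/244916)·4/25 = 1/3 ✓
b·Ac: 381/8747·(-1/12) + (-10725/244916)·(-35/9) = 1/6 ✓
b·c³: 150117/61229·1/216 + 381/8747·125/8 + (-10725/244916)·8/125 = 1085021/1574460 ≠ 1/4 ⇒ order 3.
b·(c∘Ac): 381/8747·(-5/24) + (-10725/244916)·(-14/9) = 12395/209928 ≠ 1/8
b·Ac²: 381/8747·(-1/72) + (-10725/244916)·(-280/27) = 285619/629784 ≠ 1/12
b·A²c: (-10725/244916)·5/36 = -17875/2938992 ≠ 1/24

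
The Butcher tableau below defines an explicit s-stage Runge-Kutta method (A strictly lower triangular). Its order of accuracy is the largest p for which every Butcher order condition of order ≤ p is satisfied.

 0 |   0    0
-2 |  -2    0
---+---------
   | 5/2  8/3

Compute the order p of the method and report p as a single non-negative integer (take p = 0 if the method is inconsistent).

b = (5/2, 8/3)
c = (0, -2)
Σ b_i: 5/2·1 + 8/3·1 = 31/6 ≠ 1 ⇒ order 0.

0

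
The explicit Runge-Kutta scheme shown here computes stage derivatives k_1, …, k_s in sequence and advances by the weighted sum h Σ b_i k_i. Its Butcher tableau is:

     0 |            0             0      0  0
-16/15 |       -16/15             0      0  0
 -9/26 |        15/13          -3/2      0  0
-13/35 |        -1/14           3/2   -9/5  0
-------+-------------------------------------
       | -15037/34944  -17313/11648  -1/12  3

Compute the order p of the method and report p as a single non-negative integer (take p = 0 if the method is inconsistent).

b = (-15037/34944, -17313/11648, -1/12, 3)
c = (0, -16/15, -9/26, -13/35)
Ac = (0, 0, 8/5, -127/130)
Σ b_i: (-15037/34944)·1 + (-17313/11648)·1 + (-1/12)·1 + 3·1 = 1 ✓
b·c: (-17313/11648)·(-16/15) + (-1/12)·(-9/26) + 3·(-13/35) = 1/2 ✓
b·c²: (-17313/11648)·256/225 + (-1/12)·81/676 + 3·169/1225 = -12791593/9937200 ≠ 1/3 ⇒ order 2.
b·Ac: (-1/12)·8/5 + 3·(-127/130) = -239/78 ≠ 1/6

2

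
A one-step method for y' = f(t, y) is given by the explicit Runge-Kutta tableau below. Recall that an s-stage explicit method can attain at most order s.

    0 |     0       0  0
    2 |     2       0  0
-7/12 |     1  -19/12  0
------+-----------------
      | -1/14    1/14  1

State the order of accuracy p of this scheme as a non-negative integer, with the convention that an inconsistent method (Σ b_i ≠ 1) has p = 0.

1

b = (-1/14, 1/14, 1)
c = (0, 2, -7/12)
Ac = (0, 0, -19/6)
Σ b_i: (-1/14)·1 + 1/14·1 + 1·1 = 1 ✓
b·c: 1/14·2 + 1·(-7/12) = -37/84 ≠ 1/2 ⇒ order 1.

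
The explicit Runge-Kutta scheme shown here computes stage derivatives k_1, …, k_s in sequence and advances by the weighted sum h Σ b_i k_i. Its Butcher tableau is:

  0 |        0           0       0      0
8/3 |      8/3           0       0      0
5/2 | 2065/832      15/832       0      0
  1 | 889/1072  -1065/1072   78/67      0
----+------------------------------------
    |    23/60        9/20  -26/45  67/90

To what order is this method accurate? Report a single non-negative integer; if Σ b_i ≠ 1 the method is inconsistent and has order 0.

4

b = (23/60, 9/20, -26/45, 67/90)
c = (0, 8/3, 5/2, 1)
Ac = (0, 0, 5/104, 35/134)
Σ b_i: 23/60·1 + 9/20·1 + (-26/45)·1 + 67/90·1 = 1 ✓
b·c: 9/20·8/3 + (-26/45)·5/2 + 67/90·1 = 1/2 ✓
b·c²: 9/20·64/9 + (-26/45)·25/4 + 67/90·1 = 1/3 ✓
b·Ac: (-26/45)·5/104 + 67/90·35/134 = 1/6 ✓
b·c³: 9/20·512/27 + (-26/45)·125/8 + 67/90·1 = 1/4 ✓
b·(c∘Ac): (-26/45)·25/208 + 67/90·35/134 = 1/8 ✓
b·Ac²: (-26/45)·5/39 + 67/90·85/402 = 1/12 ✓
b·A²c: 67/90·15/268 = 1/24 ✓; 4 stages ⇒ order 4.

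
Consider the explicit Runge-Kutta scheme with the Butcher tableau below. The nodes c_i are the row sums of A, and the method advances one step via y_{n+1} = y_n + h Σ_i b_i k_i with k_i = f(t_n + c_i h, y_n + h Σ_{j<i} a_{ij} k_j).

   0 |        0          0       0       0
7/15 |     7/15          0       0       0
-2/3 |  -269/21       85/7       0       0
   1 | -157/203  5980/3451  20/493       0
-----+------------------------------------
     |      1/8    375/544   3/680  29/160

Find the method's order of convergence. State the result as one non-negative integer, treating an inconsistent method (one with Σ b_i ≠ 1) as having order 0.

b = (1/8, 375/544, 3/680, 29/160)
c = (0, 7/15, -2/3, 1)
Ac = (0, 0, 17/3, 68/87)
Σ b_i: 1/8·1 + 375/544·1 + 3/680·1 + 29/160·1 = 1 ✓
b·c: 375/544·7/15 + 3/680·(-2/3) + 29/160·1 = 1/2 ✓
b·c²: 375/544·49/225 + 3/680·4/9 + 29/160·1 = 1/3 ✓
b·Ac: 3/680·17/3 + 29/160·68/87 = 1/6 ✓
b·c³: 375/544·343/3375 + 3/680·(-8/27) + 29/160·1 = 1/4 ✓
b·(c∘Ac): 3/680·(-34/9) + 29/160·68/87 = 1/8 ✓
b·Ac²: 3/680·119/45 + 29/160·172/435 = 1/12 ✓
b·A²c: 29/160·20/87 = 1/24 ✓; 4 stages ⇒ order 4.

4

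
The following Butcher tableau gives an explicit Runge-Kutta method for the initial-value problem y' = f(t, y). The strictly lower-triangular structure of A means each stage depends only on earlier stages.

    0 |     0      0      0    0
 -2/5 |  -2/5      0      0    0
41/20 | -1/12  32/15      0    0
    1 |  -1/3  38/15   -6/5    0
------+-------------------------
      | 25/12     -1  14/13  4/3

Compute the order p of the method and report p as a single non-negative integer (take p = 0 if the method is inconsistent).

b = (25/12, -1, 14/13, 4/3)
c = (0, -2/5, 41/20, 1)
Ac = (0, 0, -64/75, -521/150)
Σ b_i: 25/12·1 + (-1)·1 + 14/13·1 + 4/3·1 = 545/156 ≠ 1 ⇒ order 0.

0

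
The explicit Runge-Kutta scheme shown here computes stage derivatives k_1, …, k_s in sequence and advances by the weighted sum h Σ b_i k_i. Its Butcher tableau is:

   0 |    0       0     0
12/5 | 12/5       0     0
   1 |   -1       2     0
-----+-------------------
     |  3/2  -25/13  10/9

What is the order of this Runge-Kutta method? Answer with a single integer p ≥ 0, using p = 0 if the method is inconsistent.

b = (3/2, -25/13, 10/9)
c = (0, 12/5, 1)
Ac = (0, 0, 24/5)
Σ b_i: 3/2·1 + (-25/13)·1 + 10/9·1 = 161/234 ≠ 1 ⇒ order 0.

0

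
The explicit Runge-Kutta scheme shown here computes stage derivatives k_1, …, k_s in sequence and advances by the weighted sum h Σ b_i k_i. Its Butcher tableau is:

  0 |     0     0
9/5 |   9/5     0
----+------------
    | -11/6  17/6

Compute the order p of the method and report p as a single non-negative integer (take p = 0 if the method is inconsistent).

1

b = (-11/6, 17/6)
c = (0, 9/5)
Σ b_i: (-11/6)·1 + 17/6·1 = 1 ✓
b·c: 17/6·9/5 = 51/10 ≠ 1/2 ⇒ order 1.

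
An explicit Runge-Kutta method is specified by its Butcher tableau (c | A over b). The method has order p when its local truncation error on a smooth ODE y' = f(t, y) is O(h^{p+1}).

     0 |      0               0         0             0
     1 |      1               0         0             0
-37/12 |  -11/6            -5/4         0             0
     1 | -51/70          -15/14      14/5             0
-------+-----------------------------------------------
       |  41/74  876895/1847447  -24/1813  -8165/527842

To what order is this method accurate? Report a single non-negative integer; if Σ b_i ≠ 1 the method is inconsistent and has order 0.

b = (41/74, 876895/1847447, -24/1813, -8165/527842)
c = (0, 1, -37/12, 1)
Ac = (0, 0, -5/4, -1019/105)
Σ b_i: 41/74·1 + 876895/1847447·1 + (-24/1813)·1 + (-8165/527842)·1 = 1 ✓
b·c: 876895/1847447·1 + (-24/1813)·(-37/12) + (-8165/527842)·1 = 1/2 ✓
b·c²: 876895/1847447·1 + (-24/1813)·1369/144 + (-8165/527842)·1 = 1/3 ✓
b·Ac: (-24/1813)·(-5/4) + (-8165/527842)·(-1019/105) = 1/6 ✓
b·c³: 876895/1847447·1 + (-24/1813)·(-50653/1728) + (-8165/527842)·1 = 61/72 ≠ 1/4 ⇒ order 3.
b·(c∘Ac): (-24/1813)·185/48 + (-8165/527842)·(-1019/105) = 11/111 ≠ 1/8
b·Ac²: (-24/1813)·(-5/4) + (-8165/527842)·64381/2520 = -55561/146736 ≠ 1/12
b·A²c: (-8165/527842)·(-7/2) = 8165/150812 ≠ 1/24

3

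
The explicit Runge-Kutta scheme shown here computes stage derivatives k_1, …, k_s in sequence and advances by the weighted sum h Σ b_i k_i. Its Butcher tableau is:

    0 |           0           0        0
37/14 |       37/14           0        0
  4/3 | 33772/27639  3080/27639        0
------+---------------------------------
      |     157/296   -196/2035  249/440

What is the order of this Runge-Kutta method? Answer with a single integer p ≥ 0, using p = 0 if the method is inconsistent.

3

b = (157/296, -196/2035, 249/440)
c = (0, 37/14, 4/3)
Ac = (0, 0, 220/747)
Σ b_i: 157/296·1 + (-196/2035)·1 + 249/440·1 = 1 ✓
b·c: (-196/2035)·37/14 + 249/440·4/3 = 1/2 ✓
b·c²: (-196/2035)·1369/196 + 249/440·16/9 = 1/3 ✓
b·Ac: 249/440·220/747 = 1/6 ✓; 3 stages ⇒ order 3.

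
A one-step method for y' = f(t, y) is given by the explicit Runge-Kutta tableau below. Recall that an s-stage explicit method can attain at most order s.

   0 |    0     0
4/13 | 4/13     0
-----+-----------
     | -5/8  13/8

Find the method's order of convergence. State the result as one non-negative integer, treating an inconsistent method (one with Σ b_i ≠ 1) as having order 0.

b = (-5/8, 13/8)
c = (0, 4/13)
Σ b_i: (-5/8)·1 + 13/8·1 = 1 ✓
b·c: 13/8·4/13 = 1/2 ✓; 2 stages ⇒ order 2.

2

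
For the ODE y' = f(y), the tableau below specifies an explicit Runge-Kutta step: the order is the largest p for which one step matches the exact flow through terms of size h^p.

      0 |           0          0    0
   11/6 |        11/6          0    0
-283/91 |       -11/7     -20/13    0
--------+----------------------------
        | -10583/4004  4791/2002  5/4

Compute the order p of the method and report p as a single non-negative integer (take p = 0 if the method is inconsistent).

2

b = (-10583/4004, 4791/2002, 5/4)
c = (0, 11/6, -283/91)
Ac = (0, 0, -110/39)
Σ b_i: (-10583/4004)·1 + 4791/2002·1 + 5/4·1 = 1 ✓
b·c: 4791/2002·11/6 + 5/4·(-283/91) = 1/2 ✓
b·c²: 4791/2002·121/36 + 5/4·80089/8281 = 4001267/198744 ≠ 1/3 ⇒ order 2.
b·Ac: 5/4·(-110/39) = -275/78 ≠ 1/6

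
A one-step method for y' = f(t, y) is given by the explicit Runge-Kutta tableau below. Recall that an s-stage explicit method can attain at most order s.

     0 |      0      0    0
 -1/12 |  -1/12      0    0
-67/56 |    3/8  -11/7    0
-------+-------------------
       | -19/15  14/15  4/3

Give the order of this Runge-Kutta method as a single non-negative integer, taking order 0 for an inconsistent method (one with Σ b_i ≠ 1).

b = (-19/15, 14/15, 4/3)
c = (0, -1/12, -67/56)
Ac = (0, 0, 11/84)
Σ b_i: (-19/15)·1 + 14/15·1 + 4/3·1 = 1 ✓
b·c: 14/15·(-1/12) + 4/3·(-67/56) = -527/315 ≠ 1/2 ⇒ order 1.

1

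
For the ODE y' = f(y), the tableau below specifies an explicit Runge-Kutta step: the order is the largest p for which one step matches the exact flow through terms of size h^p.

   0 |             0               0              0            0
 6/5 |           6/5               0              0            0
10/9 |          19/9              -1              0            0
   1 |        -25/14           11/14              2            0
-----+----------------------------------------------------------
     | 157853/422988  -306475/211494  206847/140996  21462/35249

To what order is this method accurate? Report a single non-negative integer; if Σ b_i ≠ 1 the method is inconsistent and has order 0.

b = (157853/422988, -306475/211494, 206847/140996, 21462/35249)
c = (0, 6/5, 10/9, 1)
Ac = (0, 0, -6/5, 997/315)
Σ b_i: 157853/422988·1 + (-306475/211494)·1 + 206847/140996·1 + 21462/35249·1 = 1 ✓
b·c: (-306475/211494)·6/5 + 206847/140996·10/9 + 21462/35249·1 = 1/2 ✓
b·c²: (-306475/211494)·36/25 + 206847/140996·100/81 + 21462/35249·1 = 1/3 ✓
b·Ac: 206847/140996·(-6/5) + 21462/35249·997/315 = 1/6 ✓
b·c³: (-306475/211494)·216/125 + 206847/140996·1000/729 + 21462/35249·1 = 557872/4758615 ≠ 1/4 ⇒ order 3.
b·(c∘Ac): 206847/140996·(-4/3) + 21462/35249·997/315 = -15301/528735 ≠ 1/8
b·Ac²: 206847/140996·(-36/25) + 21462/35249·51038/14175 = 379403/4758615 ≠ 1/12
b·A²c: 21462/35249·(-12/5) = -257544/176245 ≠ 1/24

3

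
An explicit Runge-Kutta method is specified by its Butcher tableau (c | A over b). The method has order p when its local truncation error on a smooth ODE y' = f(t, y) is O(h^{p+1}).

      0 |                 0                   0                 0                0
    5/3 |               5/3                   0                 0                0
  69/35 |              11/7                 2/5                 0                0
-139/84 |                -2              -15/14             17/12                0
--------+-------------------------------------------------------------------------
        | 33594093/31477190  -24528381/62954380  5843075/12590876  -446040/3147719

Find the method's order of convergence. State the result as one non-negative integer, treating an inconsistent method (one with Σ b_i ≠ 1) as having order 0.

3

b = (33594093/31477190, -24528381/62954380, 5843075/12590876, -446040/3147719)
c = (0, 5/3, 69/35, -139/84)
Ac = (0, 0, 2/3, 141/140)
Σ b_i: 33594093/31477190·1 + (-24528381/62954380)·1 + 5843075/12590876·1 + (-446040/3147719)·1 = 1 ✓
b·c: (-24528381/62954380)·5/3 + 5843075/12590876·69/35 + (-446040/3147719)·(-139/84) = 1/2 ✓
b·c²: (-24528381/62954380)·25/9 + 5843075/12590876·4761/1225 + (-446040/3147719)·19321/7056 = 1/3 ✓
b·Ac: 5843075/12590876·2/3 + (-446040/3147719)·141/140 = 1/6 ✓
b·c³: (-24528381/62954380)·125/27 + 5843075/12590876·328509/42875 + (-446040/3147719)·(-2685619/592704) = 132928602493/55525763160 ≠ 1/4 ⇒ order 3.
b·(c∘Ac): 5843075/12590876·46/35 + (-446040/3147719)·(-6533/3920) = 18642607/22034033 ≠ 1/8
b·Ac²: 5843075/12590876·10/9 + (-446040/3147719)·37187/14700 = 311671433/1983062970 ≠ 1/12
b·A²c: (-446040/3147719)·17/18 = -421260/3147719 ≠ 1/24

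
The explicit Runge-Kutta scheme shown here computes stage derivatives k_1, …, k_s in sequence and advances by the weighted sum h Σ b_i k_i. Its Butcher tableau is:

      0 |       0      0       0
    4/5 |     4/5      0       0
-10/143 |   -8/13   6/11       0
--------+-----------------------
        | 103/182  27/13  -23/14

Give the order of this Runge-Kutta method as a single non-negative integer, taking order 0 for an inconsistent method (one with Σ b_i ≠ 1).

b = (103/182, 27/13, -23/14)
c = (0, 4/5, -10/143)
Ac = (0, 0, 24/55)
Σ b_i: 103/182·1 + 27/13·1 + (-23/14)·1 = 1 ✓
b·c: 27/13·4/5 + (-23/14)·(-10/143) = 8891/5005 ≠ 1/2 ⇒ order 1.

1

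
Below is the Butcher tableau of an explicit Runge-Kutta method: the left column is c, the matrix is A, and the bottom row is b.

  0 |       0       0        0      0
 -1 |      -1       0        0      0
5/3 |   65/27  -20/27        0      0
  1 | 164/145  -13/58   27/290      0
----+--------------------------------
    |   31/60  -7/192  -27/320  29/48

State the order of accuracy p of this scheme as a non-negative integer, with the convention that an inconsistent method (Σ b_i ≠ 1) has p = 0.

4

b = (31/60, -7/192, -27/320, 29/48)
c = (0, -1, 5/3, 1)
Ac = (0, 0, 20/27, 11/29)
Σ b_i: 31/60·1 + (-7/192)·1 + (-27/320)·1 + 29/48·1 = 1 ✓
b·c: (-7/192)·(-1) + (-27/320)·5/3 + 29/48·1 = 1/2 ✓
b·c²: (-7/192)·1 + (-27/320)·25/9 + 29/48·1 = 1/3 ✓
b·Ac: (-27/320)·20/27 + 29/48·11/29 = 1/6 ✓
b·c³: (-7/192)·(-1) + (-27/320)·125/27 + 29/48·1 = 1/4 ✓
b·(c∘Ac): (-27/320)·100/81 + 29/48·11/29 = 1/8 ✓
b·Ac²: (-27/320)·(-20/27) + 29/48·1/29 = 1/12 ✓
b·A²c: 29/48·2/29 = 1/24 ✓; 4 stages ⇒ order 4.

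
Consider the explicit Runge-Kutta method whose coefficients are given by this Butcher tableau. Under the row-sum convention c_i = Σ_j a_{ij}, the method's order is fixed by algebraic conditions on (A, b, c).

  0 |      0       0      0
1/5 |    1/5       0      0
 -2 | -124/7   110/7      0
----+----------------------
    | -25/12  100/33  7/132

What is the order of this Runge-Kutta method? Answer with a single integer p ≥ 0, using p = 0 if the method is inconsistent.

b = (-25/12, 100/33, 7/132)
c = (0, 1/5, -2)
Ac = (0, 0, 22/7)
Σ b_i: (-25/12)·1 + 100/33·1 + 7/132·1 = 1 ✓
b·c: 100/33·1/5 + 7/132·(-2) = 1/2 ✓
b·c²: 100/33·1/25 + 7/132·4 = 1/3 ✓
b·Ac: 7/132·22/7 = 1/6 ✓; 3 stages ⇒ order 3.

3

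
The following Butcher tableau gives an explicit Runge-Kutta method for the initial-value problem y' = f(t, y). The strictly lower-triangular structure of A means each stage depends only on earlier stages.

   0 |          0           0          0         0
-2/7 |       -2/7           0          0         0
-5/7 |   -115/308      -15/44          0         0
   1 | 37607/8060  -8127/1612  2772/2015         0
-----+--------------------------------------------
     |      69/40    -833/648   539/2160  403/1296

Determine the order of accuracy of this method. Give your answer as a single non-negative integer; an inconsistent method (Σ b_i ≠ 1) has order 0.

4

b = (69/40, -833/648, 539/2160, 403/1296)
c = (0, -2/7, -5/7, 1)
Ac = (0, 0, 15/154, 369/806)
Σ b_i: 69/40·1 + (-833/648)·1 + 539/2160·1 + 403/1296·1 = 1 ✓
b·c: (-833/648)·(-2/7) + 539/2160·(-5/7) + 403/1296·1 = 1/2 ✓
b·c²: (-833/648)·4/49 + 539/2160·25/49 + 403/1296·1 = 1/3 ✓
b·Ac: 539/2160·15/154 + 403/1296·369/806 = 1/6 ✓
b·c³: (-833/648)·(-8/343) + 539/2160·(-125/343) + 403/1296·1 = 1/4 ✓
b·(c∘Ac): 539/2160·(-75/1078) + 403/1296·369/806 = 1/8 ✓
b·Ac²: 539/2160·(-15/539) + 403/1296·9/31 = 1/12 ✓
b·A²c: 403/1296·54/403 = 1/24 ✓; 4 stages ⇒ order 4.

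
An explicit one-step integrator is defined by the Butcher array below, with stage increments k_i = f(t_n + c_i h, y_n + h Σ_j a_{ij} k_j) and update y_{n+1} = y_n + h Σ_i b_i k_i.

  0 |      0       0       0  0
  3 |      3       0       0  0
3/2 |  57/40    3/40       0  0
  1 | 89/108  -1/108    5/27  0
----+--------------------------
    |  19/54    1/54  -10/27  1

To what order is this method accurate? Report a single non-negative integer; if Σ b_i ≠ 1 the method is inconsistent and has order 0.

4

b = (19/54, 1/54, -10/27, 1)
c = (0, 3, 3/2, 1)
Ac = (0, 0, 9/40, 1/4)
Σ b_i: 19/54·1 + 1/54·1 + (-10/27)·1 + 1·1 = 1 ✓
b·c: 1/54·3 + (-10/27)·3/2 + 1·1 = 1/2 ✓
b·c²: 1/54·9 + (-10/27)·9/4 + 1·1 = 1/3 ✓
b·Ac: (-10/27)·9/40 + 1·1/4 = 1/6 ✓
b·c³: 1/54·27 + (-10/27)·27/8 + 1·1 = 1/4 ✓
b·(c∘Ac): (-10/27)·27/80 + 1·1/4 = 1/8 ✓
b·Ac²: (-10/27)·27/40 + 1·1/3 = 1/12 ✓
b·A²c: 1·1/24 = 1/24 ✓; 4 stages ⇒ order 4.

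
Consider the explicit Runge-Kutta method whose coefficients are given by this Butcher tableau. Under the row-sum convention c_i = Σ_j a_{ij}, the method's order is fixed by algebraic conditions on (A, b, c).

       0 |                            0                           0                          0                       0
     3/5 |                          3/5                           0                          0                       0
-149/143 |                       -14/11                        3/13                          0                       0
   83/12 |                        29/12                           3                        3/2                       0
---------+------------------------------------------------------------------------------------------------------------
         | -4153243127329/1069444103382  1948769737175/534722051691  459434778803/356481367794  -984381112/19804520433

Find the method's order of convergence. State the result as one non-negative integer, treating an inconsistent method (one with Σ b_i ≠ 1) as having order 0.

3

b = (-4153243127329/1069444103382, 1948769737175/534722051691, 459434778803/356481367794, -984381112/19804520433)
c = (0, 3/5, -149/143, 83/12)
Ac = (0, 0, 9/65, 339/1430)
Σ b_i: (-4153243127329/1069444103382)·1 + 1948769737175/534722051691·1 + 459434778803/356481367794·1 + (-984381112/19804520433)·1 = 1 ✓
b·c: 1948769737175/534722051691·3/5 + 459434778803/356481367794·(-149/143) + (-984381112/19804520433)·83/12 = 1/2 ✓
b·c²: 1948769737175/534722051691·9/25 + 459434778803/356481367794·22201/20449 + (-984381112/19804520433)·6889/144 = 1/3 ✓
b·Ac: 459434778803/356481367794·9/65 + (-984381112/19804520433)·339/1430 = 1/6 ✓
b·c³: 1948769737175/534722051691·27/125 + 459434778803/356481367794·(-3307949/2924207) + (-984381112/19804520433)·571787/1728 = -52356790154842219/3058610135672520 ≠ 1/4 ⇒ order 3.
b·(c∘Ac): 459434778803/356481367794·(-1341/9295) + (-984381112/19804520433)·9379/5720 = -52964734267/198045204330 ≠ 1/8
b·Ac²: 459434778803/356481367794·27/325 + (-984381112/19804520433)·2769321/1022450 = -260137326011/9440154739730 ≠ 1/12
b·A²c: (-984381112/19804520433)·27/130 = -340747308/33007534055 ≠ 1/24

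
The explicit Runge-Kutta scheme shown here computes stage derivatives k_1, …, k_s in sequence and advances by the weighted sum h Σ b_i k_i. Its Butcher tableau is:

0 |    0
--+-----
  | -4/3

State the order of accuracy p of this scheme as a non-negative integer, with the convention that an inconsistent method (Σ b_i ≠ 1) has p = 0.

b = (-4/3)
c = (0)
Σ b_i: (-4/3)·1 = -4/3 ≠ 1 ⇒ order 0.

0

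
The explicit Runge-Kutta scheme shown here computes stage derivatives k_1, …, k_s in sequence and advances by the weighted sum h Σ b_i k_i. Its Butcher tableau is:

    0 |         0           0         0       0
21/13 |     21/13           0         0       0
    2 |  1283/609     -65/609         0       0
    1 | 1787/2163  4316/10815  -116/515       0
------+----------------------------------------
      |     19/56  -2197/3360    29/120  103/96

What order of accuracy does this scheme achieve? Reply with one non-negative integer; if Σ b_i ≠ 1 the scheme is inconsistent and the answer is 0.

b = (19/56, -2197/3360, 29/120, 103/96)
c = (0, 21/13, 2, 1)
Ac = (0, 0, -5/29, 20/103)
Σ b_i: 19/56·1 + (-2197/3360)·1 + 29/120·1 + 103/96·1 = 1 ✓
b·c: (-2197/3360)·21/13 + 29/120·2 + 103/96·1 = 1/2 ✓
b·c²: (-2197/3360)·441/169 + 29/120·4 + 103/96·1 = 1/3 ✓
b·Ac: 29/120·(-5/29) + 103/96·20/103 = 1/6 ✓
b·c³: (-2197/3360)·9261/2197 + 29/120·8 + 103/96·1 = 1/4 ✓
b·(c∘Ac): 29/120·(-10/29) + 103/96·20/103 = 1/8 ✓
b·Ac²: 29/120·(-105/377) + 103/96·188/1339 = 1/12 ✓
b·A²c: 103/96·4/103 = 1/24 ✓; 4 stages ⇒ order 4.

4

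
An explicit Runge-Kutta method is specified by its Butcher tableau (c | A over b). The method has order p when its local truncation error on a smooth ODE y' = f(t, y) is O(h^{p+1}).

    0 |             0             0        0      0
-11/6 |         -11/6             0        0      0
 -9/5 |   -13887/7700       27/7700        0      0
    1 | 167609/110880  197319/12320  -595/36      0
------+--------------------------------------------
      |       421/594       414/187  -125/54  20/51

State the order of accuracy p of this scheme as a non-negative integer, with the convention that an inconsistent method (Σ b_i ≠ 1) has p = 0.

4

b = (421/594, 414/187, -125/54, 20/51)
c = (0, -11/6, -9/5, 1)
Ac = (0, 0, -9/1400, 867/2240)
Σ b_i: 421/594·1 + 414/187·1 + (-125/54)·1 + 20/51·1 = 1 ✓
b·c: 414/187·(-11/6) + (-125/54)·(-9/5) + 20/51·1 = 1/2 ✓
b·c²: 414/187·121/36 + (-125/54)·81/25 + 20/51·1 = 1/3 ✓
b·Ac: (-125/54)·(-9/1400) + 20/51·867/2240 = 1/6 ✓
b·c³: 414/187·(-1331/216) + (-125/54)·(-729/125) + 20/51·1 = 1/4 ✓
b·(c∘Ac): (-125/54)·81/7000 + 20/51·867/2240 = 1/8 ✓
b·Ac²: (-125/54)·33/2800 + 20/51·3791/13440 = 1/12 ✓
b·A²c: 20/51·17/160 = 1/24 ✓; 4 stages ⇒ order 4.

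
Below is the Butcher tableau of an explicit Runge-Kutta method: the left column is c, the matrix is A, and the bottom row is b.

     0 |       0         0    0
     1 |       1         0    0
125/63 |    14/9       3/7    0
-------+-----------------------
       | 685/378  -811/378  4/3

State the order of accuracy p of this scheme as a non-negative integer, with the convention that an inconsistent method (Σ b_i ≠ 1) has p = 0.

b = (685/378, -811/378, 4/3)
c = (0, 1, 125/63)
Ac = (0, 0, 3/7)
Σ b_i: 685/378·1 + (-811/378)·1 + 4/3·1 = 1 ✓
b·c: (-811/378)·1 + 4/3·125/63 = 1/2 ✓
b·c²: (-811/378)·1 + 4/3·15625/3969 = 73907/23814 ≠ 1/3 ⇒ order 2.
b·Ac: 4/3·3/7 = 4/7 ≠ 1/6

2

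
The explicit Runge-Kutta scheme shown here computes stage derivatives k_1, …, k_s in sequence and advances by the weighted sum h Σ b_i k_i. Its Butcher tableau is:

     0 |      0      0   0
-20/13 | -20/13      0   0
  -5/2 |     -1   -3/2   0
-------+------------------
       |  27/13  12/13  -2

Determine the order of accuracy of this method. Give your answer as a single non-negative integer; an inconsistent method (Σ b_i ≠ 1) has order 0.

b = (27/13, 12/13, -2)
c = (0, -20/13, -5/2)
Ac = (0, 0, 30/13)
Σ b_i: 27/13·1 + 12/13·1 + (-2)·1 = 1 ✓
b·c: 12/13·(-20/13) + (-2)·(-5/2) = 605/169 ≠ 1/2 ⇒ order 1.

1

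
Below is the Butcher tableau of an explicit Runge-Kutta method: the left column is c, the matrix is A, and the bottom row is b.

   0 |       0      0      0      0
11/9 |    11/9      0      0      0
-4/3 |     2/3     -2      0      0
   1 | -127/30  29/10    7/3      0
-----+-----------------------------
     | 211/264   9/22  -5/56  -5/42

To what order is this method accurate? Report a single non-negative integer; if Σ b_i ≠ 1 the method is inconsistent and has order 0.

b = (211/264, 9/22, -5/56, -5/42)
c = (0, 11/9, -4/3, 1)
Ac = (0, 0, -22/9, 13/30)
Σ b_i: 211/264·1 + 9/22·1 + (-5/56)·1 + (-5/42)·1 = 1 ✓
b·c: 9/22·11/9 + (-5/56)·(-4/3) + (-5/42)·1 = 1/2 ✓
b·c²: 9/22·121/81 + (-5/56)·16/9 + (-5/42)·1 = 1/3 ✓
b·Ac: (-5/56)·(-22/9) + (-5/42)·13/30 = 1/6 ✓
b·c³: 9/22·1331/729 + (-5/56)·(-64/27) + (-5/42)·1 = 68/81 ≠ 1/4 ⇒ order 3.
b·(c∘Ac): (-5/56)·88/27 + (-5/42)·13/30 = -37/108 ≠ 1/8
b·Ac²: (-5/56)·(-242/81) + (-5/42)·6869/810 = -361/486 ≠ 1/12
b·A²c: (-5/42)·(-154/27) = 55/81 ≠ 1/24

3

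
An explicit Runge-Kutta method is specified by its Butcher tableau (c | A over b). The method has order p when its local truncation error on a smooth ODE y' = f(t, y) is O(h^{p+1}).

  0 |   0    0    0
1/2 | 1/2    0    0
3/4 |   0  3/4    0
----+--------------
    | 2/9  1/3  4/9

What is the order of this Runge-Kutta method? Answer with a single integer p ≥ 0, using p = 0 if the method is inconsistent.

3

b = (2/9, 1/3, 4/9)
c = (0, 1/2, 3/4)
Ac = (0, 0, 3/8)
Σ b_i: 2/9·1 + 1/3·1 + 4/9·1 = 1 ✓
b·c: 1/3·1/2 + 4/9·3/4 = 1/2 ✓
b·c²: 1/3·1/4 + 4/9·9/16 = 1/3 ✓
b·Ac: 4/9·3/8 = 1/6 ✓; 3 stages ⇒ order 3.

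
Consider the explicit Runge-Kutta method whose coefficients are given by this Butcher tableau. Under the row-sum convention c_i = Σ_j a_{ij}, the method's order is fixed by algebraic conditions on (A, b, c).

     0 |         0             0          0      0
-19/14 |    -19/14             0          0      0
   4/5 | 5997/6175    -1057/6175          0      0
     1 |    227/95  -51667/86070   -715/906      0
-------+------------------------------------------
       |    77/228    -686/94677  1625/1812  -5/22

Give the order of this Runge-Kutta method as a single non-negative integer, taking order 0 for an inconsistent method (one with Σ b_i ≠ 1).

b = (77/228, -686/94677, 1625/1812, -5/22)
c = (0, -19/14, 4/5, 1)
Ac = (0, 0, 151/650, 11/60)
Σ b_i: 77/228·1 + (-686/94677)·1 + 1625/1812·1 + (-5/22)·1 = 1 ✓
b·c: (-686/94677)·(-19/14) + 1625/1812·4/5 + (-5/22)·1 = 1/2 ✓
b·c²: (-686/94677)·361/196 + 1625/1812·16/25 + (-5/22)·1 = 1/3 ✓
b·Ac: 1625/1812·151/650 + (-5/22)·11/60 = 1/6 ✓
b·c³: (-686/94677)·(-6859/2744) + 1625/1812·64/125 + (-5/22)·1 = 1/4 ✓
b·(c∘Ac): 1625/1812·302/1625 + (-5/22)·11/60 = 1/8 ✓
b·Ac²: 1625/1812·(-2869/9100) + (-5/22)·(-451/280) = 1/12 ✓
b·A²c: (-5/22)·(-11/60) = 1/24 ✓; 4 stages ⇒ order 4.

4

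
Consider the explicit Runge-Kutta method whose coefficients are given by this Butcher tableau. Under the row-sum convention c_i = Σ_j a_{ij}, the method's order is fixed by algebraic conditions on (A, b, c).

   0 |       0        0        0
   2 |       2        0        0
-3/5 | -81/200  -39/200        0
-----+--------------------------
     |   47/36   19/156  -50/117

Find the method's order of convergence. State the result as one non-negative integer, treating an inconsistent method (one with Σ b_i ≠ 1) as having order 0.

b = (47/36, 19/156, -50/117)
c = (0, 2, -3/5)
Ac = (0, 0, -39/100)
Σ b_i: 47/36·1 + 19/156·1 + (-50/117)·1 = 1 ✓
b·c: 19/156·2 + (-50/117)·(-3/5) = 1/2 ✓
b·c²: 19/156·4 + (-50/117)·9/25 = 1/3 ✓
b·Ac: (-50/117)·(-39/100) = 1/6 ✓; 3 stages ⇒ order 3.

3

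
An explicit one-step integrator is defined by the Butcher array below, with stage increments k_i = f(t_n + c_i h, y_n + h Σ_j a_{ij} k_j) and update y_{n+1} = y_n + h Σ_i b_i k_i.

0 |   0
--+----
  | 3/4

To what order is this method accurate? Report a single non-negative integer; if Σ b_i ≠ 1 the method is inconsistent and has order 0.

b = (3/4)
c = (0)
Σ b_i: 3/4·1 = 3/4 ≠ 1 ⇒ order 0.

0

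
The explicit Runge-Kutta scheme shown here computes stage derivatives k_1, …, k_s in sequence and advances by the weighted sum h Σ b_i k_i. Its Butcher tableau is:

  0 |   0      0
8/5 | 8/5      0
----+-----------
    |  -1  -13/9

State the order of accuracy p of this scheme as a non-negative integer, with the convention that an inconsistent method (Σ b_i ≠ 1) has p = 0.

b = (-1, -13/9)
c = (0, 8/5)
Σ b_i: (-1)·1 + (-13/9)·1 = -22/9 ≠ 1 ⇒ order 0.

0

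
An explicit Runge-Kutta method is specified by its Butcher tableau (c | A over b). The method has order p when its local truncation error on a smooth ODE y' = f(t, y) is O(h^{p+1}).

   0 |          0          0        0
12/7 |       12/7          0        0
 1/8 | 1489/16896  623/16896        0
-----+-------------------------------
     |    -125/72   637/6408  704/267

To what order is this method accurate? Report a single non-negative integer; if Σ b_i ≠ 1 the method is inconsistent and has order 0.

3

b = (-125/72, 637/6408, 704/267)
c = (0, 12/7, 1/8)
Ac = (0, 0, 89/1408)
Σ b_i: (-125/72)·1 + 637/6408·1 + 704/267·1 = 1 ✓
b·c: 637/6408·12/7 + 704/267·1/8 = 1/2 ✓
b·c²: 637/6408·144/49 + 704/267·1/64 = 1/3 ✓
b·Ac: 704/267·89/1408 = 1/6 ✓; 3 stages ⇒ order 3.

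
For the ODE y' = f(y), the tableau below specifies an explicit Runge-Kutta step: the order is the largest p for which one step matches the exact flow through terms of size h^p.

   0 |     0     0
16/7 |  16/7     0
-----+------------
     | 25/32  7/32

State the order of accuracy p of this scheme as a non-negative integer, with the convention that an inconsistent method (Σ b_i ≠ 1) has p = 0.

2

b = (25/32, 7/32)
c = (0, 16/7)
Σ b_i: 25/32·1 + 7/32·1 = 1 ✓
b·c: 7/32·16/7 = 1/2 ✓; 2 stages ⇒ order 2.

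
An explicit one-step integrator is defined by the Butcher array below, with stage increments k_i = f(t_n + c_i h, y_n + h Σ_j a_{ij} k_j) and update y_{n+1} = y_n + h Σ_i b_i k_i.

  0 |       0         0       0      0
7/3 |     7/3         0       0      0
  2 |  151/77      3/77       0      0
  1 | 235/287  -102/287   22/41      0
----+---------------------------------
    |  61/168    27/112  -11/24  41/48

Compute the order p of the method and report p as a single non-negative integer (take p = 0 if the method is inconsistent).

b = (61/168, 27/112, -11/24, 41/48)
c = (0, 7/3, 2, 1)
Ac = (0, 0, 1/11, 10/41)
Σ b_i: 61/168·1 + 27/112·1 + (-11/24)·1 + 41/48·1 = 1 ✓
b·c: 27/112·7/3 + (-11/24)·2 + 41/48·1 = 1/2 ✓
b·c²: 27/112·49/9 + (-11/24)·4 + 41/48·1 = 1/3 ✓
b·Ac: (-11/24)·1/11 + 41/48·10/41 = 1/6 ✓
b·c³: 27/112·343/27 + (-11/24)·8 + 41/48·1 = 1/4 ✓
b·(c∘Ac): (-11/24)·2/11 + 41/48·10/41 = 1/8 ✓
b·Ac²: (-11/24)·7/33 + 41/48·26/123 = 1/12 ✓
b·A²c: 41/48·2/41 = 1/24 ✓; 4 stages ⇒ order 4.

4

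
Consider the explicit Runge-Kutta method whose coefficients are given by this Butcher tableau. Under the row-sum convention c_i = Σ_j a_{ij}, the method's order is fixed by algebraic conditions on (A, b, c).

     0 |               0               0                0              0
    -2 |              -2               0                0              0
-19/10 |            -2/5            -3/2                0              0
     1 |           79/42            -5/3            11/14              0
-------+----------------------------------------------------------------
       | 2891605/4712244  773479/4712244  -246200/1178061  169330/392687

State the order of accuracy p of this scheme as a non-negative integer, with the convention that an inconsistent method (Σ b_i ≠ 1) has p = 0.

b = (2891605/4712244, 773479/4712244, -246200/1178061, 169330/392687)
c = (0, -2, -19/10, 1)
Ac = (0, 0, 3, 773/420)
Σ b_i: 2891605/4712244·1 + 773479/4712244·1 + (-246200/1178061)·1 + 169330/392687·1 = 1 ✓
b·c: 773479/4712244·(-2) + (-246200/1178061)·(-19/10) + 169330/392687·1 = 1/2 ✓
b·c²: 773479/4712244·4 + (-246200/1178061)·361/100 + 169330/392687·1 = 1/3 ✓
b·Ac: (-246200/1178061)·3 + 169330/392687·773/420 = 1/6 ✓
b·c³: 773479/4712244·(-8) + (-246200/1178061)·(-6859/1000) + 169330/392687·1 = 1082863/1963435 ≠ 1/4 ⇒ order 3.
b·(c∘Ac): (-246200/1178061)·(-57/10) + 169330/392687·773/420 = 4676567/2356122 ≠ 1/8
b·Ac²: (-246200/1178061)·(-6) + 169330/392687·(-16087/4200) = -9370453/23561220 ≠ 1/12
b·A²c: 169330/392687·33/14 = 399135/392687 ≠ 1/24

3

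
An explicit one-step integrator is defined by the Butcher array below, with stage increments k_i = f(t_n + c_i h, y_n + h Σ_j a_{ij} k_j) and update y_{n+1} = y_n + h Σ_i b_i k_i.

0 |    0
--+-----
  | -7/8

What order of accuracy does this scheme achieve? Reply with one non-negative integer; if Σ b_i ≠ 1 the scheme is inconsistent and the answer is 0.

b = (-7/8)
c = (0)
Σ b_i: (-7/8)·1 = -7/8 ≠ 1 ⇒ order 0.

0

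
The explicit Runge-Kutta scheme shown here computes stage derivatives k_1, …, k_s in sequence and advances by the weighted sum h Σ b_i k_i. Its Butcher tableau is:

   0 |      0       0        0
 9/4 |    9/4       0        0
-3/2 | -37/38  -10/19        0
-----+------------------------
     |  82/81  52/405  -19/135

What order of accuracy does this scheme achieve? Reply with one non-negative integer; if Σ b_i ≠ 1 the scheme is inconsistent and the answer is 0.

b = (82/81, 52/405, -19/135)
c = (0, 9/4, -3/2)
Ac = (0, 0, -45/38)
Σ b_i: 82/81·1 + 52/405·1 + (-19/135)·1 = 1 ✓
b·c: 52/405·9/4 + (-19/135)·(-3/2) = 1/2 ✓
b·c²: 52/405·81/16 + (-19/135)·9/4 = 1/3 ✓
b·Ac: (-19/135)·(-45/38) = 1/6 ✓; 3 stages ⇒ order 3.

3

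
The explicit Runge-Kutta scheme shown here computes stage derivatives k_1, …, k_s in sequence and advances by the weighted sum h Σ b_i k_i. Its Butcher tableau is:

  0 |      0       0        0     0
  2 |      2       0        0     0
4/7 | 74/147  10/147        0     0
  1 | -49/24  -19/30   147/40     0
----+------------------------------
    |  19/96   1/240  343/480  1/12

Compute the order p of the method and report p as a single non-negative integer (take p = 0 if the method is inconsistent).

b = (19/96, 1/240, 343/480, 1/12)
c = (0, 2, 4/7, 1)
Ac = (0, 0, 20/147, 5/6)
Σ b_i: 19/96·1 + 1/240·1 + 343/480·1 + 1/12·1 = 1 ✓
b·c: 1/240·2 + 343/480·4/7 + 1/12·1 = 1/2 ✓
b·c²: 1/240·4 + 343/480·16/49 + 1/12·1 = 1/3 ✓
b·Ac: 343/480·20/147 + 1/12·5/6 = 1/6 ✓
b·c³: 1/240·8 + 343/480·64/343 + 1/12·1 = 1/4 ✓
b·(c∘Ac): 343/480·80/1029 + 1/12·5/6 = 1/8 ✓
b·Ac²: 343/480·40/147 + 1/12·(-4/3) = 1/12 ✓
b·A²c: 1/12·1/2 = 1/24 ✓; 4 stages ⇒ order 4.

4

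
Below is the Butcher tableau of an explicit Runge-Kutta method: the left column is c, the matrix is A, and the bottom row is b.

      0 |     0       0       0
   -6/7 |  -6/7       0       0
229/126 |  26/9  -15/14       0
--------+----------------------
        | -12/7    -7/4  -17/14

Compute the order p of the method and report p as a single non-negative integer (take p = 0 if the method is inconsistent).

b = (-12/7, -7/4, -17/14)
c = (0, -6/7, 229/126)
Ac = (0, 0, 45/49)
Σ b_i: (-12/7)·1 + (-7/4)·1 + (-17/14)·1 = -131/28 ≠ 1 ⇒ order 0.

0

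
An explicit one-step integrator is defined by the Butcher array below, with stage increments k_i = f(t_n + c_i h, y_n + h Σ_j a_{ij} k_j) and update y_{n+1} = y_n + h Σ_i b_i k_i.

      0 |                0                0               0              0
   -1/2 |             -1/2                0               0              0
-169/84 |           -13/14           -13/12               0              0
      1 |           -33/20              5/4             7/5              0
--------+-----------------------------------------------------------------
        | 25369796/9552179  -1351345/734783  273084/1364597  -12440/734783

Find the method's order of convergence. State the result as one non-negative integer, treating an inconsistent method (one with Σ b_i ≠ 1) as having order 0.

b = (25369796/9552179, -1351345/734783, 273084/1364597, -12440/734783)
c = (0, -1/2, -169/84, 1)
Ac = (0, 0, 13/24, -413/120)
Σ b_i: 25369796/9552179·1 + (-1351345/734783)·1 + 273084/1364597·1 + (-12440/734783)·1 = 1 ✓
b·c: (-1351345/734783)·(-1/2) + 273084/1364597·(-169/84) + (-12440/734783)·1 = 1/2 ✓
b·c²: (-1351345/734783)·1/4 + 273084/1364597·28561/7056 + (-12440/734783)·1 = 1/3 ✓
b·Ac: 273084/1364597·13/24 + (-12440/734783)·(-413/120) = 1/6 ✓
b·c³: (-1351345/734783)·(-1/8) + 273084/1364597·(-4826809/592704) + (-12440/734783)·1 = -1049343593/740661264 ≠ 1/4 ⇒ order 3.
b·(c∘Ac): 273084/1364597·(-2197/2016) + (-12440/734783)·(-413/120) = -134209/839752 ≠ 1/8
b·Ac²: 273084/1364597·(-13/48) + (-12440/734783)·3767/630 = -28780429/185165316 ≠ 1/12
b·A²c: (-12440/734783)·91/120 = -4043/314907 ≠ 1/24

3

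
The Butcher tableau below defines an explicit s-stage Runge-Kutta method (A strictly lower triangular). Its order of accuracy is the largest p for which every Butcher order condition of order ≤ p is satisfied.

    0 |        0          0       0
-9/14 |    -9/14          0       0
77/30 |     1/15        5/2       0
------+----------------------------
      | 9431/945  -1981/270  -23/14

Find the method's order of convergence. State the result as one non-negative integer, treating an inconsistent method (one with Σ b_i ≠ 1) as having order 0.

2

b = (9431/945, -1981/270, -23/14)
c = (0, -9/14, 77/30)
Ac = (0, 0, -45/28)
Σ b_i: 9431/945·1 + (-1981/270)·1 + (-23/14)·1 = 1 ✓
b·c: (-1981/270)·(-9/14) + (-23/14)·77/30 = 1/2 ✓
b·c²: (-1981/270)·81/196 + (-23/14)·5929/900 = -43643/3150 ≠ 1/3 ⇒ order 2.
b·Ac: (-23/14)·(-45/28) = 1035/392 ≠ 1/6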